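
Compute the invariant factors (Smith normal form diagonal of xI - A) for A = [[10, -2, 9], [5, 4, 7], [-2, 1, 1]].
The Jordan structure of A has elementary divisors (x - 5)^3. Arranging the block sizes at each eigenvalue in decreasing order and taking row products gives the invariant factors.

Invariant factors (smallest first, each dividing the next): (x - 5)^3.

Check: the last factor (x - 5)^3 is the minimal polynomial, and the product (x - 5)^3 is the characteristic polynomial.

(x - 5)^3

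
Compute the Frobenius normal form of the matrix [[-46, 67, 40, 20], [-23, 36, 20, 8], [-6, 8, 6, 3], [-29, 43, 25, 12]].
The invariant factors of A (the non-unit diagonal entries of the Smith normal form of xI - A over ℚ[x]) are x - 1, (x - 5)(x - 1)^2, each dividing the next. The characteristic polynomial is their product, (x - 5)(x - 1)^3.

The rational canonical form is the block-diagonal matrix of companion matrices C(f_i):
R = [[1, 0, 0, 0], [0, 0, 0, 5], [0, 1, 0, -11], [0, 0, 1, 7]].

R = [[1, 0, 0, 0], [0, 0, 0, 5], [0, 1, 0, -11], [0, 0, 1, 7]]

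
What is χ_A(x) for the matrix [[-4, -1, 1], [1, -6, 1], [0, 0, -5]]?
xI - A = [[x + 4, 1, -1], [-1, x + 6, -1], [0, 0, x + 5]].

Expanding det(xI - A) along the first row:
det(xI - A) = + (x + 4)·det([[x + 6, -1], [0, x + 5]]) - (1)·det([[-1, -1], [0, x + 5]]) + (-1)·det([[-1, x + 6], [0, 0]]).

Evaluating gives χ_A(x) = x^3 + 15x^2 + 75x + 125 = (x + 5)^3.

χ_A(x) = (x + 5)^3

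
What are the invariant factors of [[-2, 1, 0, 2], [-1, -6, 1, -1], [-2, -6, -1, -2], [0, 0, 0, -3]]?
The Jordan structure of A has elementary divisors (x + 3)^3, (x + 3). Arranging the block sizes at each eigenvalue in decreasing order and taking row products gives the invariant factors.

Invariant factors (smallest first, each dividing the next): x + 3, (x + 3)^3.

Check: the last factor (x + 3)^3 is the minimal polynomial, and the product (x + 3)^4 is the characteristic polynomial.

x + 3, (x + 3)^3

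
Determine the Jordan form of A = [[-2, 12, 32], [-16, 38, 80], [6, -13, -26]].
The characteristic polynomial is det(xI - A) = (x - 6)(x - 2)^2, so the eigenvalues are 2 (algebraic multiplicity 2), 6 (algebraic multiplicity 1).

For λ = 2: rank(A - 2I) = 2, rank((A - 2I)^2) = 1. The eigenspace has dimension 3 - 2 = 1, so there is 1 Jordan block; the rank sequence gives block sizes [2].

For λ = 6: algebraic multiplicity 1 gives one 1×1 block.

Assembling the blocks gives the Jordan form J above.

J = [[2, 1, 0], [0, 2, 0], [0, 0, 6]]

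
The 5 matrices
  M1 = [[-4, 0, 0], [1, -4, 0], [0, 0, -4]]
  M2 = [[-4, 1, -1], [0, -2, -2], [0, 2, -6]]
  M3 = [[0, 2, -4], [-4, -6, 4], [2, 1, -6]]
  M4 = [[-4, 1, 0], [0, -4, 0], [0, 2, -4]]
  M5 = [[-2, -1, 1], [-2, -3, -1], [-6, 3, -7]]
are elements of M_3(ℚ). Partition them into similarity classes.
1 class: {M1, M2, M3, M4, M5}

Characteristic polynomials: χ_{M1} = (x + 4)^3, χ_{M2} = (x + 4)^3, χ_{M3} = (x + 4)^3, χ_{M4} = (x + 4)^3, χ_{M5} = (x + 4)^3.

{M1, M2, M3, M4, M5}: invariant factors x + 4, (x + 4)^2.

Matrices are similar if and only if their invariant-factor lists agree; the partition into similarity classes is {M1, M2, M3, M4, M5}.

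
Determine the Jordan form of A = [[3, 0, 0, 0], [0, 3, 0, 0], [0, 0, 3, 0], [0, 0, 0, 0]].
The characteristic polynomial is det(xI - A) = x(x - 3)^3, so the eigenvalues are 0 (algebraic multiplicity 1), 3 (algebraic multiplicity 3).

For λ = 0: algebraic multiplicity 1 gives one 1×1 block.

For λ = 3: rank(A - 3I) = 1. The eigenspace has dimension 4 - 1 = 3, so there are 3 Jordan blocks; the rank sequence gives block sizes [1, 1, 1].

Assembling the blocks gives the Jordan form J above.

J = [[0, 0, 0, 0], [0, 3, 0, 0], [0, 0, 3, 0], [0, 0, 0, 3]]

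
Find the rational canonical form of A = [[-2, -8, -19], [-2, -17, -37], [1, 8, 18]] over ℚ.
R = [[0, 0, 9], [1, 0, 9], [0, 1, -1]]

The invariant factors of A (the non-unit diagonal entries of the Smith normal form of xI - A over ℚ[x]) are (x - 3)(x + 1)(x + 3), each dividing the next. The characteristic polynomial is their product, (x - 3)(x + 1)(x + 3).

The rational canonical form is the block-diagonal matrix of companion matrices C(f_i):
R = [[0, 0, 9], [1, 0, 9], [0, 1, -1]].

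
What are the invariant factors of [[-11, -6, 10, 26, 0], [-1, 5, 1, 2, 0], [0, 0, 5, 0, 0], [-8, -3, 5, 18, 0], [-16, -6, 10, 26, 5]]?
The Jordan structure of A has elementary divisors (x - 2), (x - 5)^2, (x - 5), (x - 5). Arranging the block sizes at each eigenvalue in decreasing order and taking row products gives the invariant factors.

Invariant factors (smallest first, each dividing the next): x - 5, x - 5, (x - 5)^2(x - 2).

Check: the last factor (x - 5)^2(x - 2) is the minimal polynomial, and the product (x - 5)^4(x - 2) is the characteristic polynomial.

x - 5, x - 5, (x - 5)^2(x - 2)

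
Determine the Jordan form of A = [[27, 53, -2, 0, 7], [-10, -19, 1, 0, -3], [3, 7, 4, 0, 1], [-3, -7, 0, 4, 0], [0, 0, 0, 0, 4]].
J = [[4, 1, 0, 0, 0], [0, 4, 1, 0, 0], [0, 0, 4, 0, 0], [0, 0, 0, 4, 1], [0, 0, 0, 0, 4]]

The characteristic polynomial is det(xI - A) = (x - 4)^5, so the eigenvalues are 4 (algebraic multiplicity 5).

For λ = 4: rank(A - 4I) = 3, rank((A - 4I)^2) = 1, rank((A - 4I)^3) = 0. The eigenspace has dimension 5 - 3 = 2, so there are 2 Jordan blocks; the rank sequence gives block sizes [3, 2].

Assembling the blocks gives the Jordan form J above.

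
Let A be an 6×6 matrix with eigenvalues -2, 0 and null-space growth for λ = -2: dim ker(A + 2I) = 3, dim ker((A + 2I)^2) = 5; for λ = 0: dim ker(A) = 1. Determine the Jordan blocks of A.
λ = -2: successive nullity increments [3, 2] count blocks of size ≥ k; block sizes are [2, 2, 1].
λ = 0: successive nullity increments [1] count blocks of size ≥ k; block sizes are [1].

Jordan blocks: (-2, 2), (-2, 2), (-2, 1), (0, 1)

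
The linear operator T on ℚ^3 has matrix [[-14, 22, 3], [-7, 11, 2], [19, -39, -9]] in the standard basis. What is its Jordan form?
J = [[-4, 1, 0], [0, -4, 1], [0, 0, -4]]

The characteristic polynomial is det(xI - A) = (x + 4)^3, so the eigenvalues are -4 (algebraic multiplicity 3).

For λ = -4: rank(A + 4I) = 2, rank((A + 4I)^2) = 1, rank((A + 4I)^3) = 0. The eigenspace has dimension 3 - 2 = 1, so there is 1 Jordan block; the rank sequence gives block sizes [3].

Assembling the blocks gives the Jordan form J above.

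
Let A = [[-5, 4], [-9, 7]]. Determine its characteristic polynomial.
χ_A(x) = (x - 1)^2

xI - A = [[x + 5, -4], [9, x - 7]].

Expanding det(xI - A) along the first row:
det(xI - A) = + (x + 5)·det([[x - 7]]) - (-4)·det([[9]]).

Evaluating gives χ_A(x) = x^2 - 2x + 1 = (x - 1)^2.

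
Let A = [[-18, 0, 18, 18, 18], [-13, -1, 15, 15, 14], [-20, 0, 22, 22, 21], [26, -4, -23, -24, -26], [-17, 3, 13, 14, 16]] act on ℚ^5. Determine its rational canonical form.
R = [[0, 0, 0, 0, 18], [1, 0, 0, 0, 21], [0, 1, 0, 0, 8], [0, 0, 1, 0, -5], [0, 0, 0, 1, -5]]

The invariant factors of A (the non-unit diagonal entries of the Smith normal form of xI - A over ℚ[x]) are (x + 2)(x + 3)(x^3 - x - 3), each dividing the next. The characteristic polynomial is their product, (x + 2)(x + 3)(x^3 - x - 3).

The rational canonical form is the block-diagonal matrix of companion matrices C(f_i):
R = [[0, 0, 0, 0, 18], [1, 0, 0, 0, 21], [0, 1, 0, 0, 8], [0, 0, 1, 0, -5], [0, 0, 0, 1, -5]].

Note the characteristic polynomial does not split into linear factors over ℚ, so A has no Jordan form over ℚ; the rational canonical form exists over any field.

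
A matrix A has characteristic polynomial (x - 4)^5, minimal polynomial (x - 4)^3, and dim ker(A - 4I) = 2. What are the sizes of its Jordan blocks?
λ = 4: algebraic multiplicity 5 (exponent in χ_A), largest block size 3 (exponent in m_A), 2 blocks (geometric multiplicity). These force block sizes [3, 2].

Jordan blocks: (4, 3), (4, 2)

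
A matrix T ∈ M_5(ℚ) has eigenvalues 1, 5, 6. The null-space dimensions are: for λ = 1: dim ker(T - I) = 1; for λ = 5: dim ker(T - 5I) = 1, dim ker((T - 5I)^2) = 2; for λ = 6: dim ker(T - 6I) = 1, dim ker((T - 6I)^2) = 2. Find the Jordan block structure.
λ = 1: successive nullity increments [1] count blocks of size ≥ k; block sizes are [1].
λ = 5: successive nullity increments [1, 1] count blocks of size ≥ k; block sizes are [2].
λ = 6: successive nullity increments [1, 1] count blocks of size ≥ k; block sizes are [2].

Jordan blocks: (1, 1), (5, 2), (6, 2)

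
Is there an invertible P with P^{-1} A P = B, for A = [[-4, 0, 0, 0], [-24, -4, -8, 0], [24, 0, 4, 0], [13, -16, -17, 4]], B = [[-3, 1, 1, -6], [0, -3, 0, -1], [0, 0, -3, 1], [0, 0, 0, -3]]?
No.

trace(A) = 0 but trace(B) = -12. The trace is a similarity invariant, so A and B are not similar.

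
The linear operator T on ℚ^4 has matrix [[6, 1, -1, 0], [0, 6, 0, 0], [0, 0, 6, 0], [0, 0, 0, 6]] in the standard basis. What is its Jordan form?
The characteristic polynomial is det(xI - A) = (x - 6)^4, so the eigenvalues are 6 (algebraic multiplicity 4).

For λ = 6: rank(A - 6I) = 1, rank((A - 6I)^2) = 0. The eigenspace has dimension 4 - 1 = 3, so there are 3 Jordan blocks; the rank sequence gives block sizes [2, 1, 1].

Assembling the blocks gives the Jordan form J above.

J = [[6, 1, 0, 0], [0, 6, 0, 0], [0, 0, 6, 0], [0, 0, 0, 6]]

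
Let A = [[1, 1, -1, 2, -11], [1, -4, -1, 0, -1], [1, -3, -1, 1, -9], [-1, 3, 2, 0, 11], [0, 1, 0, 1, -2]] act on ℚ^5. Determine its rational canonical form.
The invariant factors of A (the non-unit diagonal entries of the Smith normal form of xI - A over ℚ[x]) are x^2 + 4x - 3, (x - 2)(x^2 + 4x - 3), each dividing the next. The characteristic polynomial is their product, (x - 2)(x^2 + 4x - 3)^2.

The rational canonical form is the block-diagonal matrix of companion matrices C(f_i):
R = [[0, 3, 0, 0, 0], [1, -4, 0, 0, 0], [0, 0, 0, 0, -6], [0, 0, 1, 0, 11], [0, 0, 0, 1, -2]].

Note the characteristic polynomial does not split into linear factors over ℚ, so A has no Jordan form over ℚ; the rational canonical form exists over any field.

R = [[0, 3, 0, 0, 0], [1, -4, 0, 0, 0], [0, 0, 0, 0, -6], [0, 0, 1, 0, 11], [0, 0, 0, 1, -2]]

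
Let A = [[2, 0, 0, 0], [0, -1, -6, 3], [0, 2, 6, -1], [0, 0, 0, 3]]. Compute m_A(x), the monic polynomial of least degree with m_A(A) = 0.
The characteristic polynomial factors as (x - 3)^2(x - 2)^2. The minimal polynomial is ∏(x - λ)^{k_λ} where k_λ is the size of the largest Jordan block at λ.

For λ = 2: rank(A - 2I) = 2, and the largest Jordan block has size 1 (the smallest k with rank((A - 2I)^k) = rank((A - 2I)^(k+1))).
For λ = 3: rank(A - 3I) = 3, and the largest Jordan block has size 2 (the smallest k with rank((A - 3I)^k) = rank((A - 3I)^(k+1))).

So m_A(x) = (x - 3)^2(x - 2).

m_A(x) = (x - 3)^2(x - 2)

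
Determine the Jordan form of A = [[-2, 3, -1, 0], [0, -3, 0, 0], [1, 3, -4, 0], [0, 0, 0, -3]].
The characteristic polynomial is det(xI - A) = (x + 3)^4, so the eigenvalues are -3 (algebraic multiplicity 4).

For λ = -3: rank(A + 3I) = 1, rank((A + 3I)^2) = 0. The eigenspace has dimension 4 - 1 = 3, so there are 3 Jordan blocks; the rank sequence gives block sizes [2, 1, 1].

Assembling the blocks gives the Jordan form J above.

J = [[-3, 1, 0, 0], [0, -3, 0, 0], [0, 0, -3, 0], [0, 0, 0, -3]]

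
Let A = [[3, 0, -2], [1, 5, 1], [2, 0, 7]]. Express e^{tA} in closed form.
A has Jordan form J = [[5, 1, 0], [0, 5, 0], [0, 0, 5]] with A = PJP^{-1}, so e^{tA} = P e^{tJ} P^{-1}.

For a Jordan block J_k(λ), e^{tJ_k(λ)} = e^{λt} · (I + tN + t^2 N^2/2! + ... + t^{k-1} N^{k-1}/(k-1)!) where N is the nilpotent superdiagonal part.

Assembling the blocks and conjugating back gives the entries of e^{tA} as shown above.

e^{tA} = [[(1 - 2*t)*e^{5*t}, 0, -2*t*e^{5*t}], [t*e^{5*t}, e^{5*t}, t*e^{5*t}], [2*t*e^{5*t}, 0, (2*t + 1)*e^{5*t}]]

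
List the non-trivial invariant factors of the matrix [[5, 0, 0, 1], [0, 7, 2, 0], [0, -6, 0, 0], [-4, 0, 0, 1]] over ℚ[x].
x - 3, (x - 4)(x - 3)^2

The Jordan structure of A has elementary divisors (x - 3)^2, (x - 3), (x - 4). Arranging the block sizes at each eigenvalue in decreasing order and taking row products gives the invariant factors.

Invariant factors (smallest first, each dividing the next): x - 3, (x - 4)(x - 3)^2.

Check: the last factor (x - 4)(x - 3)^2 is the minimal polynomial, and the product (x - 4)(x - 3)^3 is the characteristic polynomial.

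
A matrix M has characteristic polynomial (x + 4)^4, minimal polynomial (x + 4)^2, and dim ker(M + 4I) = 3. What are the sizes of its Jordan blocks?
Jordan blocks: (-4, 2), (-4, 1), (-4, 1)

λ = -4: algebraic multiplicity 4 (exponent in χ_M), largest block size 2 (exponent in m_M), 3 blocks (geometric multiplicity). These force block sizes [2, 1, 1].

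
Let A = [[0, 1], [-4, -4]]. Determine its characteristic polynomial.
xI - A = [[x, -1], [4, x + 4]].

Expanding det(xI - A) along the first row:
det(xI - A) = + (x)·det([[x + 4]]) - (-1)·det([[4]]).

Evaluating gives χ_A(x) = x^2 + 4x + 4 = (x + 2)^2.

χ_A(x) = (x + 2)^2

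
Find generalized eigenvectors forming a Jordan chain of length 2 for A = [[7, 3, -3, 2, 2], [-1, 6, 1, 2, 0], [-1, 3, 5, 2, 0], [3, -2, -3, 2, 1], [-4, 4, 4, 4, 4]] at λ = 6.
We seek v_1 ∈ ker((A - 6I)^2) \ ker(A - 6I), then set v_{i+1} = (A - 6I) v_i.

One such chain is v_1 = [[-2, 0, 0, -1, 1]]^T, v_2 = [[-2, 0, 0, -1, 2]]^T. Check: (A - 6I) v_2 = [[0, 0, 0, 0, 0]]^T = 0.

v_1 = [[-2, 0, 0, -1, 1]]^T, v_2 = [[-2, 0, 0, -1, 2]]^T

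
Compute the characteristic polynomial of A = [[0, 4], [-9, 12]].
xI - A = [[x, -4], [9, x - 12]].

Expanding det(xI - A) along the first row:
det(xI - A) = + (x)·det([[x - 12]]) - (-4)·det([[9]]).

Evaluating gives χ_A(x) = x^2 - 12x + 36 = (x - 6)^2.

χ_A(x) = (x - 6)^2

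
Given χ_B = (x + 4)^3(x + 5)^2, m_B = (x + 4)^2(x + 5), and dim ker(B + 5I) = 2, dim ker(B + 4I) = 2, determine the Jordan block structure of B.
Jordan blocks: (-5, 1), (-5, 1), (-4, 2), (-4, 1)

λ = -5: algebraic multiplicity 2 (exponent in χ_B), largest block size 1 (exponent in m_B), 2 blocks (geometric multiplicity). These force block sizes [1, 1].
λ = -4: algebraic multiplicity 3 (exponent in χ_B), largest block size 2 (exponent in m_B), 2 blocks (geometric multiplicity). These force block sizes [2, 1].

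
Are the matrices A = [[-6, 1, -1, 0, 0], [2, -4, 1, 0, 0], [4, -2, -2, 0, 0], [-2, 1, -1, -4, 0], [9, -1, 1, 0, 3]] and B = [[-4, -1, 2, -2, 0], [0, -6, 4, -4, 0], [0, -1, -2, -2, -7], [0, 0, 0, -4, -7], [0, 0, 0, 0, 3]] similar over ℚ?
No.

Both have characteristic polynomial (x - 3)(x + 4)^4, but the minimal polynomial of A is (x - 3)(x + 4)^3 while the minimal polynomial of B is (x - 3)(x + 4)^2. The minimal polynomial is a similarity invariant, so A and B are not similar.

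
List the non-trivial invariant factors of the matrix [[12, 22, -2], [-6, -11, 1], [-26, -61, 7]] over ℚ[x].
x(x - 4)^2

The Jordan structure of A has elementary divisors x, (x - 4)^2. Arranging the block sizes at each eigenvalue in decreasing order and taking row products gives the invariant factors.

Invariant factors (smallest first, each dividing the next): x(x - 4)^2.

Check: the last factor x(x - 4)^2 is the minimal polynomial, and the product x(x - 4)^2 is the characteristic polynomial.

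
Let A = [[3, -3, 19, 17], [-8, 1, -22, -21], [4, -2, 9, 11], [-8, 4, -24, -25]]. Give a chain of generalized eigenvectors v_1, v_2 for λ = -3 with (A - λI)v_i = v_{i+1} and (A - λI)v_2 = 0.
We seek v_1 ∈ ker((A + 3I)^2) \ ker(A + 3I), then set v_{i+1} = (A + 3I) v_i.

One such chain is v_1 = [[0, 1, 0, 0]]^T, v_2 = [[-3, 4, -2, 4]]^T. Check: (A + 3I) v_2 = [[0, 0, 0, 0]]^T = 0.

v_1 = [[0, 1, 0, 0]]^T, v_2 = [[-3, 4, -2, 4]]^T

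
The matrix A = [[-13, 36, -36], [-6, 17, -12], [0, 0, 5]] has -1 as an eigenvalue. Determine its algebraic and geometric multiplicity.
The characteristic polynomial is (x - 5)^2(x + 1), so the factor x + 1 appears with exponent 1: the algebraic multiplicity is 1.

rank(A + I) = 2, so the eigenspace has dimension 3 - 2 = 1: the geometric multiplicity is 1.

algebraic multiplicity 1, geometric multiplicity 1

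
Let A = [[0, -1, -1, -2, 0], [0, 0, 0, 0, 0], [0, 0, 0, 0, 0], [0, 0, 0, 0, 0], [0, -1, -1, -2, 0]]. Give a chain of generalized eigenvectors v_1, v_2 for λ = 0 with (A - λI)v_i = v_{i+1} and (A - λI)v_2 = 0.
We seek v_1 ∈ ker(A^2) \ ker(A), then set v_{i+1} = A v_i.

One such chain is v_1 = [[0, 1, 0, -1, -1]]^T, v_2 = [[1, 0, 0, 0, 1]]^T. Check: A v_2 = [[0, 0, 0, 0, 0]]^T = 0.

v_1 = [[0, 1, 0, -1, -1]]^T, v_2 = [[1, 0, 0, 0, 1]]^T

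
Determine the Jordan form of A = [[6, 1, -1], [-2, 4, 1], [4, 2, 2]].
J = [[4, 1, 0], [0, 4, 1], [0, 0, 4]]

The characteristic polynomial is det(xI - A) = (x - 4)^3, so the eigenvalues are 4 (algebraic multiplicity 3).

For λ = 4: rank(A - 4I) = 2, rank((A - 4I)^2) = 1, rank((A - 4I)^3) = 0. The eigenspace has dimension 3 - 2 = 1, so there is 1 Jordan block; the rank sequence gives block sizes [3].

Assembling the blocks gives the Jordan form J above.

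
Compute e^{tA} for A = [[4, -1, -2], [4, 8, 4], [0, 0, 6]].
A has Jordan form J = [[6, 1, 0], [0, 6, 0], [0, 0, 6]] with A = PJP^{-1}, so e^{tA} = P e^{tJ} P^{-1}.

For a Jordan block J_k(λ), e^{tJ_k(λ)} = e^{λt} · (I + tN + t^2 N^2/2! + ... + t^{k-1} N^{k-1}/(k-1)!) where N is the nilpotent superdiagonal part.

Assembling the blocks and conjugating back gives the entries of e^{tA} as shown above.

e^{tA} = [[(1 - 2*t)*e^{6*t}, -t*e^{6*t}, -2*t*e^{6*t}], [4*t*e^{6*t}, (2*t + 1)*e^{6*t}, 4*t*e^{6*t}], [0, 0, e^{6*t}]]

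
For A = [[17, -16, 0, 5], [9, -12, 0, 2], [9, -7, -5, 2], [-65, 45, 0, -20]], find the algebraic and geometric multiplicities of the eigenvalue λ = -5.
The characteristic polynomial is (x + 5)^4, so the factor x + 5 appears with exponent 4: the algebraic multiplicity is 4.

rank(A + 5I) = 2, so the eigenspace has dimension 4 - 2 = 2: the geometric multiplicity is 2.

Since 2 < 4, A is not diagonalizable.

algebraic multiplicity 4, geometric multiplicity 2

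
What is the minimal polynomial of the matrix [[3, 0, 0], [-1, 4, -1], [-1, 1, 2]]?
The characteristic polynomial factors as (x - 3)^3. The minimal polynomial is ∏(x - λ)^{k_λ} where k_λ is the size of the largest Jordan block at λ.

For λ = 3: rank(A - 3I) = 1, and the largest Jordan block has size 2 (the smallest k with rank((A - 3I)^k) = rank((A - 3I)^(k+1))).

So m_A(x) = (x - 3)^2.

m_A(x) = (x - 3)^2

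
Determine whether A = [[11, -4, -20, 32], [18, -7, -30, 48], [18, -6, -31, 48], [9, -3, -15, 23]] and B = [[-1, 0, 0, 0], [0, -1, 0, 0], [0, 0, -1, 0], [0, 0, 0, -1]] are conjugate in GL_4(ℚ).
Both have characteristic polynomial (x + 1)^4, but the minimal polynomial of A is (x + 1)^2 while the minimal polynomial of B is x + 1. The minimal polynomial is a similarity invariant, so A and B are not similar.

No.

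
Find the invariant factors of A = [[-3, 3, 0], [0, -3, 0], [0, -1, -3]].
The Jordan structure of A has elementary divisors (x + 3)^2, (x + 3). Arranging the block sizes at each eigenvalue in decreasing order and taking row products gives the invariant factors.

Invariant factors (smallest first, each dividing the next): x + 3, (x + 3)^2.

Check: the last factor (x + 3)^2 is the minimal polynomial, and the product (x + 3)^3 is the characteristic polynomial.

x + 3, (x + 3)^2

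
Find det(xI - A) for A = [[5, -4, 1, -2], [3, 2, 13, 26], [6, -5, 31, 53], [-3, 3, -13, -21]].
xI - A = [[x - 5, 4, -1, 2], [-3, x - 2, -13, -26], [-6, 5, x - 31, -53], [3, -3, 13, x + 21]].

Expanding det(xI - A) along the first row:
det(xI - A) = + (x - 5)·det([[x - 2, -13, -26], [5, x - 31, -53], [-3, 13, x + 21]]) - (4)·det([[-3, -13, -26], [-6, x - 31, -53], [3, 13, x + 21]]) + (-1)·det([[-3, x - 2, -26], [-6, 5, -53], [3, -3, x + 21]]) - (2)·det([[-3, x - 2, -13], [-6, 5, x - 31], [3, -3, 13]]).

Evaluating gives χ_A(x) = x^4 - 17x^3 + 105x^2 - 275x + 250 = (x - 5)^3(x - 2).

χ_A(x) = (x - 5)^3(x - 2)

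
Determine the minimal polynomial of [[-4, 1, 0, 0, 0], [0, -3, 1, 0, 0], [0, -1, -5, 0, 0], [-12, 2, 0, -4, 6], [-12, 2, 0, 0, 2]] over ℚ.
The characteristic polynomial factors as (x - 2)(x + 4)^4. The minimal polynomial is ∏(x - λ)^{k_λ} where k_λ is the size of the largest Jordan block at λ.

For λ = -4: rank(A + 4I) = 3, and the largest Jordan block has size 3 (the smallest k with rank((A + 4I)^k) = rank((A + 4I)^(k+1))).
For λ = 2: rank(A - 2I) = 4, and the largest Jordan block has size 1 (the smallest k with rank((A - 2I)^k) = rank((A - 2I)^(k+1))).

So m_A(x) = (x - 2)(x + 4)^3.

m_A(x) = (x - 2)(x + 4)^3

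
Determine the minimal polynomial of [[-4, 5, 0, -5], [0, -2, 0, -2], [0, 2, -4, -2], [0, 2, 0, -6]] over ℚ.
The characteristic polynomial factors as (x + 4)^4. The minimal polynomial is ∏(x - λ)^{k_λ} where k_λ is the size of the largest Jordan block at λ.

For λ = -4: rank(A + 4I) = 1, and the largest Jordan block has size 2 (the smallest k with rank((A + 4I)^k) = rank((A + 4I)^(k+1))).

So m_A(x) = (x + 4)^2.

m_A(x) = (x + 4)^2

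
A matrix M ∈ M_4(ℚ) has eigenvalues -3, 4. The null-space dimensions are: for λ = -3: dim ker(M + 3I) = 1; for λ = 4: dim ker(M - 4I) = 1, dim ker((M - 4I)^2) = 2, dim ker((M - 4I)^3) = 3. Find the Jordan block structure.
λ = -3: successive nullity increments [1] count blocks of size ≥ k; block sizes are [1].
λ = 4: successive nullity increments [1, 1, 1] count blocks of size ≥ k; block sizes are [3].

Jordan blocks: (-3, 1), (4, 3)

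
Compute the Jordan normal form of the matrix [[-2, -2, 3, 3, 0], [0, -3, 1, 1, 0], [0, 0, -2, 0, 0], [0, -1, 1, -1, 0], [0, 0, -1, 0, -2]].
The characteristic polynomial is det(xI - A) = (x + 2)^5, so the eigenvalues are -2 (algebraic multiplicity 5).

For λ = -2: rank(A + 2I) = 3, rank((A + 2I)^2) = 1, rank((A + 2I)^3) = 0. The eigenspace has dimension 5 - 3 = 2, so there are 2 Jordan blocks; the rank sequence gives block sizes [3, 2].

Assembling the blocks gives the Jordan form J above.

J = [[-2, 1, 0, 0, 0], [0, -2, 1, 0, 0], [0, 0, -2, 0, 0], [0, 0, 0, -2, 1], [0, 0, 0, 0, -2]]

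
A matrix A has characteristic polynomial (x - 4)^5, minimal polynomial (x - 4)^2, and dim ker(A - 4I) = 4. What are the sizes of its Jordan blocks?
Jordan blocks: (4, 2), (4, 1), (4, 1), (4, 1)

λ = 4: algebraic multiplicity 5 (exponent in χ_A), largest block size 2 (exponent in m_A), 4 blocks (geometric multiplicity). These force block sizes [2, 1, 1, 1].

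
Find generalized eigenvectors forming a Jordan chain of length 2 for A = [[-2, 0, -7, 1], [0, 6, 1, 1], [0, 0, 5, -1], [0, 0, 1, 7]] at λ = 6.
v_1 = [[0, 0, 0, 1]]^T, v_2 = [[1, 1, -1, 1]]^T

We seek v_1 ∈ ker((A - 6I)^2) \ ker(A - 6I), then set v_{i+1} = (A - 6I) v_i.

One such chain is v_1 = [[0, 0, 0, 1]]^T, v_2 = [[1, 1, -1, 1]]^T. Check: (A - 6I) v_2 = [[0, 0, 0, 0]]^T = 0.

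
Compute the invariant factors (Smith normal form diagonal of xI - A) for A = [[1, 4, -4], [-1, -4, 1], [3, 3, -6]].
x + 3, (x + 3)^2

The Jordan structure of A has elementary divisors (x + 3)^2, (x + 3). Arranging the block sizes at each eigenvalue in decreasing order and taking row products gives the invariant factors.

Invariant factors (smallest first, each dividing the next): x + 3, (x + 3)^2.

Check: the last factor (x + 3)^2 is the minimal polynomial, and the product (x + 3)^3 is the characteristic polynomial.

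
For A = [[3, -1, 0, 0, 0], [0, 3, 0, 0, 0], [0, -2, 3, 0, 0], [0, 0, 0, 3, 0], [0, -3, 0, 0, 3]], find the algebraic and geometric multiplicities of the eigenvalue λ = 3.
algebraic multiplicity 5, geometric multiplicity 4

The characteristic polynomial is (x - 3)^5, so the factor x - 3 appears with exponent 5: the algebraic multiplicity is 5.

rank(A - 3I) = 1, so the eigenspace has dimension 5 - 1 = 4: the geometric multiplicity is 4.

Since 4 < 5, A is not diagonalizable.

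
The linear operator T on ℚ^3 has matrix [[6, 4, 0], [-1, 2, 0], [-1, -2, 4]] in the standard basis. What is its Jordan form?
The characteristic polynomial is det(xI - A) = (x - 4)^3, so the eigenvalues are 4 (algebraic multiplicity 3).

For λ = 4: rank(A - 4I) = 1, rank((A - 4I)^2) = 0. The eigenspace has dimension 3 - 1 = 2, so there are 2 Jordan blocks; the rank sequence gives block sizes [2, 1].

Assembling the blocks gives the Jordan form J above.

J = [[4, 1, 0], [0, 4, 0], [0, 0, 4]]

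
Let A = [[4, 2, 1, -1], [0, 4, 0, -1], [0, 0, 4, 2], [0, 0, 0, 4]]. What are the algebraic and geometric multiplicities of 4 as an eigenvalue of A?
The characteristic polynomial is (x - 4)^4, so the factor x - 4 appears with exponent 4: the algebraic multiplicity is 4.

rank(A - 4I) = 2, so the eigenspace has dimension 4 - 2 = 2: the geometric multiplicity is 2.

Since 2 < 4, A is not diagonalizable.

algebraic multiplicity 4, geometric multiplicity 2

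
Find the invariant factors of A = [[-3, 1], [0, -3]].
(x + 3)^2

The Jordan structure of A has elementary divisors (x + 3)^2. Arranging the block sizes at each eigenvalue in decreasing order and taking row products gives the invariant factors.

Invariant factors (smallest first, each dividing the next): (x + 3)^2.

Check: the last factor (x + 3)^2 is the minimal polynomial, and the product (x + 3)^2 is the characteristic polynomial.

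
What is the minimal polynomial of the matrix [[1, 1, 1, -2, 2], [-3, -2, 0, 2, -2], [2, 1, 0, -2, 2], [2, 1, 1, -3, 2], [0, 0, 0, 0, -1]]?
m_A(x) = (x + 1)^3

The characteristic polynomial factors as (x + 1)^5. The minimal polynomial is ∏(x - λ)^{k_λ} where k_λ is the size of the largest Jordan block at λ.

For λ = -1: rank(A + I) = 2, and the largest Jordan block has size 3 (the smallest k with rank((A + I)^k) = rank((A + I)^(k+1))).

So m_A(x) = (x + 1)^3.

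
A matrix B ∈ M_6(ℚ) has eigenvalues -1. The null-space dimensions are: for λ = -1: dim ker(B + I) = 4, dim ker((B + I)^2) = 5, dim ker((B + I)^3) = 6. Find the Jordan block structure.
Jordan blocks: (-1, 3), (-1, 1), (-1, 1), (-1, 1)

λ = -1: successive nullity increments [4, 1, 1] count blocks of size ≥ k; block sizes are [3, 1, 1, 1].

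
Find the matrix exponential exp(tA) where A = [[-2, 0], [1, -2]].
A has Jordan form J = [[-2, 1], [0, -2]] with A = PJP^{-1}, so e^{tA} = P e^{tJ} P^{-1}.

For a Jordan block J_k(λ), e^{tJ_k(λ)} = e^{λt} · (I + tN + t^2 N^2/2! + ... + t^{k-1} N^{k-1}/(k-1)!) where N is the nilpotent superdiagonal part.

Assembling the blocks and conjugating back gives the entries of e^{tA} as shown above.

e^{tA} = [[e^{-2*t}, 0], [t*e^{-2*t}, e^{-2*t}]]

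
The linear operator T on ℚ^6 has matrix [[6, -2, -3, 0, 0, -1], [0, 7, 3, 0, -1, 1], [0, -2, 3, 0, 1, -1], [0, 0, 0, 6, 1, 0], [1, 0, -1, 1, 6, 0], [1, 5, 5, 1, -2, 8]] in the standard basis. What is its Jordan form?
The characteristic polynomial is det(xI - A) = (x - 6)^6, so the eigenvalues are 6 (algebraic multiplicity 6).

For λ = 6: rank(A - 6I) = 4, rank((A - 6I)^2) = 2, rank((A - 6I)^3) = 0. The eigenspace has dimension 6 - 4 = 2, so there are 2 Jordan blocks; the rank sequence gives block sizes [3, 3].

Assembling the blocks gives the Jordan form J above.

J = [[6, 1, 0, 0, 0, 0], [0, 6, 1, 0, 0, 0], [0, 0, 6, 0, 0, 0], [0, 0, 0, 6, 1, 0], [0, 0, 0, 0, 6, 1], [0, 0, 0, 0, 0, 6]]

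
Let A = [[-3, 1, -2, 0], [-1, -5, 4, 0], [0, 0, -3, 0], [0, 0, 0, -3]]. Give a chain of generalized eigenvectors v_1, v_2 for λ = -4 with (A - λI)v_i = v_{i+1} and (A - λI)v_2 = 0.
v_1 = [[0, 1, 0, 0]]^T, v_2 = [[1, -1, 0, 0]]^T

We seek v_1 ∈ ker((A + 4I)^2) \ ker(A + 4I), then set v_{i+1} = (A + 4I) v_i.

One such chain is v_1 = [[0, 1, 0, 0]]^T, v_2 = [[1, -1, 0, 0]]^T. Check: (A + 4I) v_2 = [[0, 0, 0, 0]]^T = 0.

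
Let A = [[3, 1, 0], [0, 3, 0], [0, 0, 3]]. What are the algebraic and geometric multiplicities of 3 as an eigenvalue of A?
The characteristic polynomial is (x - 3)^3, so the factor x - 3 appears with exponent 3: the algebraic multiplicity is 3.

rank(A - 3I) = 1, so the eigenspace has dimension 3 - 1 = 2: the geometric multiplicity is 2.

Since 2 < 3, A is not diagonalizable.

algebraic multiplicity 3, geometric multiplicity 2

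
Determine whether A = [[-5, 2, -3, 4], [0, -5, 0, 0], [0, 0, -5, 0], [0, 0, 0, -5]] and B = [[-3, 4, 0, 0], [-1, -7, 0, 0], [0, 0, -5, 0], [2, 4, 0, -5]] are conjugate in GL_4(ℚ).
Yes.

Two matrices over a field are similar if and only if they have the same invariant factors.

Both A and B have characteristic polynomial (x + 5)^4 and minimal polynomial (x + 5)^2. Computing further, both have invariant factors x + 5, x + 5, (x + 5)^2. Hence A and B are similar.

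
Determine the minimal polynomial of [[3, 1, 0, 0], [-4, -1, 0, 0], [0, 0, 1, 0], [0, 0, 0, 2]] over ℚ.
The characteristic polynomial factors as (x - 2)(x - 1)^3. The minimal polynomial is ∏(x - λ)^{k_λ} where k_λ is the size of the largest Jordan block at λ.

For λ = 1: rank(A - I) = 2, and the largest Jordan block has size 2 (the smallest k with rank((A - I)^k) = rank((A - I)^(k+1))).
For λ = 2: rank(A - 2I) = 3, and the largest Jordan block has size 1 (the smallest k with rank((A - 2I)^k) = rank((A - 2I)^(k+1))).

So m_A(x) = (x - 2)(x - 1)^2.

m_A(x) = (x - 2)(x - 1)^2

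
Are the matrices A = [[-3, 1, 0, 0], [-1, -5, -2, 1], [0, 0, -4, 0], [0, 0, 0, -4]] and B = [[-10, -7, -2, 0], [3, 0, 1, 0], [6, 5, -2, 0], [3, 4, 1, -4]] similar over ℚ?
Two matrices over a field are similar if and only if they have the same invariant factors.

Both A and B have characteristic polynomial (x + 4)^4 and minimal polynomial (x + 4)^3. Computing further, both have invariant factors x + 4, (x + 4)^3. Hence A and B are similar.

Yes.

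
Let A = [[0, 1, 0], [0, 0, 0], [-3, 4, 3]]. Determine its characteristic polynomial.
χ_A(x) = x^2(x - 3)

xI - A = [[x, -1, 0], [0, x, 0], [3, -4, x - 3]].

Expanding det(xI - A) along the first row:
det(xI - A) = + (x)·det([[x, 0], [-4, x - 3]]) - (-1)·det([[0, 0], [3, x - 3]]) + (0)·det([[0, x], [3, -4]]).

Evaluating gives χ_A(x) = x^3 - 3x^2 = x^2(x - 3).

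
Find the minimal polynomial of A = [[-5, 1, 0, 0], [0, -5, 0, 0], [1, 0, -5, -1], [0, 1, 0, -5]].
m_A(x) = (x + 5)^2

The characteristic polynomial factors as (x + 5)^4. The minimal polynomial is ∏(x - λ)^{k_λ} where k_λ is the size of the largest Jordan block at λ.

For λ = -5: rank(A + 5I) = 2, and the largest Jordan block has size 2 (the smallest k with rank((A + 5I)^k) = rank((A + 5I)^(k+1))).

So m_A(x) = (x + 5)^2.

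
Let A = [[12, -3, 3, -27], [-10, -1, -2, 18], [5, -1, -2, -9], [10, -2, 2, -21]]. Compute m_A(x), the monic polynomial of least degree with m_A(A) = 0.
The characteristic polynomial factors as (x + 3)^4. The minimal polynomial is ∏(x - λ)^{k_λ} where k_λ is the size of the largest Jordan block at λ.

For λ = -3: rank(A + 3I) = 1, and the largest Jordan block has size 2 (the smallest k with rank((A + 3I)^k) = rank((A + 3I)^(k+1))).

So m_A(x) = (x + 3)^2.

m_A(x) = (x + 3)^2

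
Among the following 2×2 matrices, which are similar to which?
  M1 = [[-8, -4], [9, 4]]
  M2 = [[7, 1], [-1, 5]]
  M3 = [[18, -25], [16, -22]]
Characteristic polynomials: χ_{M1} = (x + 2)^2, χ_{M2} = (x - 6)^2, χ_{M3} = (x + 2)^2.

{M1, M3}: invariant factors (x + 2)^2.

{M2}: invariant factors (x - 6)^2.

Matrices are similar if and only if their invariant-factor lists agree; the partition into similarity classes is {M1, M3}, {M2}.

2 classes: {M1, M3}, {M2}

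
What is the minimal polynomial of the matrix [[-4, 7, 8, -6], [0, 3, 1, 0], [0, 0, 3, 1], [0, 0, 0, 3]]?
m_A(x) = (x - 3)^3(x + 4)

The characteristic polynomial factors as (x - 3)^3(x + 4). The minimal polynomial is ∏(x - λ)^{k_λ} where k_λ is the size of the largest Jordan block at λ.

For λ = -4: rank(A + 4I) = 3, and the largest Jordan block has size 1 (the smallest k with rank((A + 4I)^k) = rank((A + 4I)^(k+1))).
For λ = 3: rank(A - 3I) = 3, and the largest Jordan block has size 3 (the smallest k with rank((A - 3I)^k) = rank((A - 3I)^(k+1))).

So m_A(x) = (x - 3)^3(x + 4).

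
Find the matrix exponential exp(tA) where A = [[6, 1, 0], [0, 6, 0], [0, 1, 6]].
A has Jordan form J = [[6, 1, 0], [0, 6, 0], [0, 0, 6]] with A = PJP^{-1}, so e^{tA} = P e^{tJ} P^{-1}.

For a Jordan block J_k(λ), e^{tJ_k(λ)} = e^{λt} · (I + tN + t^2 N^2/2! + ... + t^{k-1} N^{k-1}/(k-1)!) where N is the nilpotent superdiagonal part.

Assembling the blocks and conjugating back gives the entries of e^{tA} as shown above.

e^{tA} = [[e^{6*t}, t*e^{6*t}, 0], [0, e^{6*t}, 0], [0, t*e^{6*t}, e^{6*t}]]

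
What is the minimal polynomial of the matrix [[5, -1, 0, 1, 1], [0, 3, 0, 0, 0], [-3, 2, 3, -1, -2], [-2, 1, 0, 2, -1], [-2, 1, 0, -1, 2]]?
The characteristic polynomial factors as (x - 3)^5. The minimal polynomial is ∏(x - λ)^{k_λ} where k_λ is the size of the largest Jordan block at λ.

For λ = 3: rank(A - 3I) = 2, and the largest Jordan block has size 2 (the smallest k with rank((A - 3I)^k) = rank((A - 3I)^(k+1))).

So m_A(x) = (x - 3)^2.

m_A(x) = (x - 3)^2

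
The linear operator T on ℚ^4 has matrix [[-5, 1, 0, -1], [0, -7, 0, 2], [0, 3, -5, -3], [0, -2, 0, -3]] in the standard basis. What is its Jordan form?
The characteristic polynomial is det(xI - A) = (x + 5)^4, so the eigenvalues are -5 (algebraic multiplicity 4).

For λ = -5: rank(A + 5I) = 1, rank((A + 5I)^2) = 0. The eigenspace has dimension 4 - 1 = 3, so there are 3 Jordan blocks; the rank sequence gives block sizes [2, 1, 1].

Assembling the blocks gives the Jordan form J above.

J = [[-5, 1, 0, 0], [0, -5, 0, 0], [0, 0, -5, 0], [0, 0, 0, -5]]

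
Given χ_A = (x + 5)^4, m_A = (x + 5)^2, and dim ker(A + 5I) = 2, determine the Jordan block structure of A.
Jordan blocks: (-5, 2), (-5, 2)

λ = -5: algebraic multiplicity 4 (exponent in χ_A), largest block size 2 (exponent in m_A), 2 blocks (geometric multiplicity). These force block sizes [2, 2].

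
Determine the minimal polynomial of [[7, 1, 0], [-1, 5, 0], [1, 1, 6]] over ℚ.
The characteristic polynomial factors as (x - 6)^3. The minimal polynomial is ∏(x - λ)^{k_λ} where k_λ is the size of the largest Jordan block at λ.

For λ = 6: rank(A - 6I) = 1, and the largest Jordan block has size 2 (the smallest k with rank((A - 6I)^k) = rank((A - 6I)^(k+1))).

So m_A(x) = (x - 6)^2.

m_A(x) = (x - 6)^2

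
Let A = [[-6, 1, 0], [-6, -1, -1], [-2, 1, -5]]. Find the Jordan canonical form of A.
J = [[-4, 1, 0], [0, -4, 1], [0, 0, -4]]

The characteristic polynomial is det(xI - A) = (x + 4)^3, so the eigenvalues are -4 (algebraic multiplicity 3).

For λ = -4: rank(A + 4I) = 2, rank((A + 4I)^2) = 1, rank((A + 4I)^3) = 0. The eigenspace has dimension 3 - 2 = 1, so there is 1 Jordan block; the rank sequence gives block sizes [3].

Assembling the blocks gives the Jordan form J above.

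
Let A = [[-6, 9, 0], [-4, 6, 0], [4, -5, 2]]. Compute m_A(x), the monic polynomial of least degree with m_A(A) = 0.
The characteristic polynomial factors as x^2(x - 2). The minimal polynomial is ∏(x - λ)^{k_λ} where k_λ is the size of the largest Jordan block at λ.

For λ = 0: rank(A) = 2, and the largest Jordan block has size 2 (the smallest k with rank(A^k) = rank(A^(k+1))).
For λ = 2: rank(A - 2I) = 2, and the largest Jordan block has size 1 (the smallest k with rank((A - 2I)^k) = rank((A - 2I)^(k+1))).

So m_A(x) = x^2(x - 2).

m_A(x) = x^2(x - 2)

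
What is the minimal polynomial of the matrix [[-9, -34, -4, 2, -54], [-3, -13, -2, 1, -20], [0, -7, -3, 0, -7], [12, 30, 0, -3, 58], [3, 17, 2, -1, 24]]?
m_A(x) = (x - 4)(x + 1)^2(x + 3)

The characteristic polynomial factors as (x - 4)(x + 1)^2(x + 3)^2. The minimal polynomial is ∏(x - λ)^{k_λ} where k_λ is the size of the largest Jordan block at λ.

For λ = -3: rank(A + 3I) = 3, and the largest Jordan block has size 1 (the smallest k with rank((A + 3I)^k) = rank((A + 3I)^(k+1))).
For λ = -1: rank(A + I) = 4, and the largest Jordan block has size 2 (the smallest k with rank((A + I)^k) = rank((A + I)^(k+1))).
For λ = 4: rank(A - 4I) = 4, and the largest Jordan block has size 1 (the smallest k with rank((A - 4I)^k) = rank((A - 4I)^(k+1))).

So m_A(x) = (x - 4)(x + 1)^2(x + 3).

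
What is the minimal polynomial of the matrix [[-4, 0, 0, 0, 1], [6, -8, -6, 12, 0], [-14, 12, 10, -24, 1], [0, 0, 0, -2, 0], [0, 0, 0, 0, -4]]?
m_A(x) = (x - 4)(x + 2)(x + 4)^2

The characteristic polynomial factors as (x - 4)(x + 2)^2(x + 4)^2. The minimal polynomial is ∏(x - λ)^{k_λ} where k_λ is the size of the largest Jordan block at λ.

For λ = -4: rank(A + 4I) = 4, and the largest Jordan block has size 2 (the smallest k with rank((A + 4I)^k) = rank((A + 4I)^(k+1))).
For λ = -2: rank(A + 2I) = 3, and the largest Jordan block has size 1 (the smallest k with rank((A + 2I)^k) = rank((A + 2I)^(k+1))).
For λ = 4: rank(A - 4I) = 4, and the largest Jordan block has size 1 (the smallest k with rank((A - 4I)^k) = rank((A - 4I)^(k+1))).

So m_A(x) = (x - 4)(x + 2)(x + 4)^2.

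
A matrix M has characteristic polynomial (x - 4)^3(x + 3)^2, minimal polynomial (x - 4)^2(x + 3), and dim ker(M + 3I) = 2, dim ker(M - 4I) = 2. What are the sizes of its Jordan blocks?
Jordan blocks: (-3, 1), (-3, 1), (4, 2), (4, 1)

λ = -3: algebraic multiplicity 2 (exponent in χ_M), largest block size 1 (exponent in m_M), 2 blocks (geometric multiplicity). These force block sizes [1, 1].
λ = 4: algebraic multiplicity 3 (exponent in χ_M), largest block size 2 (exponent in m_M), 2 blocks (geometric multiplicity). These force block sizes [2, 1].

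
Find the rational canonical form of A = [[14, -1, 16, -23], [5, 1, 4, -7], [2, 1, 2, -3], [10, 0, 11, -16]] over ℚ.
R = [[0, 0, 0, -2], [1, 0, 0, 6], [0, 1, 0, -4], [0, 0, 1, 1]]

The invariant factors of A (the non-unit diagonal entries of the Smith normal form of xI - A over ℚ[x]) are (x - 1)(x^3 + 4x - 2), each dividing the next. The characteristic polynomial is their product, (x - 1)(x^3 + 4x - 2).

The rational canonical form is the block-diagonal matrix of companion matrices C(f_i):
R = [[0, 0, 0, -2], [1, 0, 0, 6], [0, 1, 0, -4], [0, 0, 1, 1]].

Note the characteristic polynomial does not split into linear factors over ℚ, so A has no Jordan form over ℚ; the rational canonical form exists over any field.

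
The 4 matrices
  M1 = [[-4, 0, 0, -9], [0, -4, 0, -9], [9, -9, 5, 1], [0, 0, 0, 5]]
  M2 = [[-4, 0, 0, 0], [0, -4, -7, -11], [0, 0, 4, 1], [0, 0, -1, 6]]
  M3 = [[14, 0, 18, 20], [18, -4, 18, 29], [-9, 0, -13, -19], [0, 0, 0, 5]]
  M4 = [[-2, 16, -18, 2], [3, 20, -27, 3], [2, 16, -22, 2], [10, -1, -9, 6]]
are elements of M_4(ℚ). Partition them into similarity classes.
1 class: {M1, M2, M3, M4}

Characteristic polynomials: χ_{M1} = (x - 5)^2(x + 4)^2, χ_{M2} = (x - 5)^2(x + 4)^2, χ_{M3} = (x - 5)^2(x + 4)^2, χ_{M4} = (x - 5)^2(x + 4)^2.

{M1, M2, M3, M4}: invariant factors x + 4, (x - 5)^2(x + 4).

Matrices are similar if and only if their invariant-factor lists agree; the partition into similarity classes is {M1, M2, M3, M4}.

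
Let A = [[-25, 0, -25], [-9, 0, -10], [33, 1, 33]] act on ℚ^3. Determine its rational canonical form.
R = [[0, 0, -25], [1, 0, -10], [0, 1, 8]]

The invariant factors of A (the non-unit diagonal entries of the Smith normal form of xI - A over ℚ[x]) are (x - 5)(x^2 - 3x - 5), each dividing the next. The characteristic polynomial is their product, (x - 5)(x^2 - 3x - 5).

The rational canonical form is the block-diagonal matrix of companion matrices C(f_i):
R = [[0, 0, -25], [1, 0, -10], [0, 1, 8]].

Note the characteristic polynomial does not split into linear factors over ℚ, so A has no Jordan form over ℚ; the rational canonical form exists over any field.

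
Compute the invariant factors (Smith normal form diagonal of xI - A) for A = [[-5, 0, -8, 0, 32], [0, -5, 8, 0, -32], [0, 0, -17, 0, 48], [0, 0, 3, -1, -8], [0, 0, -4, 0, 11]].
x + 5, x + 5, (x + 1)^2(x + 5)

The Jordan structure of A has elementary divisors (x + 5), (x + 5), (x + 5), (x + 1)^2. Arranging the block sizes at each eigenvalue in decreasing order and taking row products gives the invariant factors.

Invariant factors (smallest first, each dividing the next): x + 5, x + 5, (x + 1)^2(x + 5).

Check: the last factor (x + 1)^2(x + 5) is the minimal polynomial, and the product (x + 1)^2(x + 5)^3 is the characteristic polynomial.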